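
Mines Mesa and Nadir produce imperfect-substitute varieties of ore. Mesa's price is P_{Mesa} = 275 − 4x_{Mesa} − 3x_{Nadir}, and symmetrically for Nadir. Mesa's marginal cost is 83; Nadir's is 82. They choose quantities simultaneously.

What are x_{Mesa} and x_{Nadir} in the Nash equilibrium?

17.4, 17.6

Mine Mesa's profit: π = x_{Mesa}(275 − 4x_{Mesa} − 3x_{Nadir}) − 83x_{Mesa}.
∂π/∂x_{Mesa} = 192 − 8x_{Mesa} − 3x_{Nadir} = 0 ⇒ x_{Mesa} = 24 − 0.375x_{Nadir}.
Similarly x_{Nadir} = 24.125 − 0.375x_{Mesa}.
Solving the two reaction functions simultaneously: (1 − (−0.375)(−0.375))x_{Mesa} = 24 − 0.375·24.125, so (55/64)x_{Mesa} = 957/64 and x_{Mesa} = 17.4.
Then x_{Nadir} = 24.125 − 0.375·17.4 = 17.6.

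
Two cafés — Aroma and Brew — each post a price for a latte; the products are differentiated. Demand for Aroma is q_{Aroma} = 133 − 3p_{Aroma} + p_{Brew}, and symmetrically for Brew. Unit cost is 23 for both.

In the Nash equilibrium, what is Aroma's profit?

908.28

Aroma's profit: π = (p_{Aroma} − 23)(133 − 3p_{Aroma} + p_{Brew}).
∂π/∂p_{Aroma} = 202 − 6p_{Aroma} + p_{Brew} = 0 ⇒ p_{Aroma} = 101/3 + (1/6)p_{Brew}.
Setting p_{Aroma} = p_{Brew} in the reaction function: p_{Aroma} = 101/3 + (1/6)p_{Aroma}, so p_{Aroma} = (101/3) / (5/6) = 40.4.
q_{Aroma} = 133 − 3·40.4 + 40.4 = 52.2.
Profit = (40.4 − 23)·52.2 = 908.28.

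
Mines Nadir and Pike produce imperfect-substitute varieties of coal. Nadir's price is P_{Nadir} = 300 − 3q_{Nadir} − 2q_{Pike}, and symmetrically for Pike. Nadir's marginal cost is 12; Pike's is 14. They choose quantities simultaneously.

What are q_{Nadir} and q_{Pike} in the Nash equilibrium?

Mine Nadir's profit: π = q_{Nadir}(300 − 3q_{Nadir} − 2q_{Pike}) − 12q_{Nadir}.
∂π/∂q_{Nadir} = 288 − 6q_{Nadir} − 2q_{Pike} = 0 ⇒ q_{Nadir} = 48 − (1/3)q_{Pike}.
Similarly q_{Pike} = 143/3 − (1/3)q_{Nadir}.
Solving the two reaction functions simultaneously: (1 − (−1/3)(−1/3))q_{Nadir} = 48 − (1/3)·(143/3), so (8/9)q_{Nadir} = 289/9 and q_{Nadir} = 36.125.
Then q_{Pike} = 143/3 − (1/3)·36.125 = 35.625.

36.125, 35.625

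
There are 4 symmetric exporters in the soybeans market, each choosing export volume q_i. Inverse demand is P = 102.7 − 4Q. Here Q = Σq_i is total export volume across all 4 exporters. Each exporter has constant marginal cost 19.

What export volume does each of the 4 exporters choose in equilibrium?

A representative exporter's profit is π_i = q_i(102.7 − 4Q) − 19q_i, with Q = q_i + Σ_{j≠i} q_j.
First-order condition: 83.7 − 8q_i − 4Σ_{j≠i} q_j = 0.
Imposing symmetry (q_j = q for all j) turns Σ_{j≠i} q_j into 3q, so 83.7 = 20q and q = 4.185.

4.185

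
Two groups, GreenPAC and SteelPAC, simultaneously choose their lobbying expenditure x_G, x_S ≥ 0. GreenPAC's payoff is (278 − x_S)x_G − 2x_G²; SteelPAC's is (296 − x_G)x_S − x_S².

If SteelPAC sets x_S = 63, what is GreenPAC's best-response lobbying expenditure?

53.75

Expanding GreenPAC's payoff: 278x_G − x_Sx_G − 2x_G².
∂π/∂x_G = 278 − x_S − 4x_G = 0, so x_G = 69.5 − 0.25x_S.
At x_S = 63: x_G = 69.5 − 0.25·63 = 53.75.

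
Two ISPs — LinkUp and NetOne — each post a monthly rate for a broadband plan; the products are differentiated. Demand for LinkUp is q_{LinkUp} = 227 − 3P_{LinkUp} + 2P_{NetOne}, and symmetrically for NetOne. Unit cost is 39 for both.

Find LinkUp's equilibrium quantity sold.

141

LinkUp's profit: π = (P_{LinkUp} − 39)(227 − 3P_{LinkUp} + 2P_{NetOne}).
∂π/∂P_{LinkUp} = 344 − 6P_{LinkUp} + 2P_{NetOne} = 0 ⇒ P_{LinkUp} = 172/3 + (1/3)P_{NetOne}.
By symmetry P_{NetOne} = P_{LinkUp}; substituting into the reaction function, (2/3)P_{LinkUp} = 172/3 and P_{LinkUp} = 86.
q_{LinkUp} = 227 − 3·86 + 2·86 = 141.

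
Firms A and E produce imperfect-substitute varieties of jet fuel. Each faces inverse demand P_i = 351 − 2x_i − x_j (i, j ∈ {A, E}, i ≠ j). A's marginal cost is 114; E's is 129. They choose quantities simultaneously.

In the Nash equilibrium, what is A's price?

210.8

Firm A's profit: π = x_A(351 − 2x_A − x_E) − 114x_A.
∂π/∂x_A = 237 − 4x_A − x_E = 0 ⇒ x_A = 59.25 − 0.25x_E.
Similarly x_E = 55.5 − 0.25x_A.
Substituting the second reaction function into the first: x_A = 59.25 − 0.25(55.5 − 0.25x_A), which gives 0.9375x_A = 45.375 ⇒ x_A = 48.4.
Then x_E = 55.5 − 0.25·48.4 = 43.4.
P_A = 351 − 2·48.4 − 43.4 = 210.8.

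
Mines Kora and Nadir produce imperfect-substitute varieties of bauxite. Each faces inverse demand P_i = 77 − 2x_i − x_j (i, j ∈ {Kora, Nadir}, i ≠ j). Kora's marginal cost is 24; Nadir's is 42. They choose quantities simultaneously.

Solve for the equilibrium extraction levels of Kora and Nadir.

Mine Kora's profit: π = x_{Kora}(77 − 2x_{Kora} − x_{Nadir}) − 24x_{Kora}.
∂π/∂x_{Kora} = 53 − 4x_{Kora} − x_{Nadir} = 0 ⇒ x_{Kora} = 13.25 − 0.25x_{Nadir}.
Similarly x_{Nadir} = 8.75 − 0.25x_{Kora}.
Substituting the second reaction function into the first: x_{Kora} = 13.25 − 0.25(8.75 − 0.25x_{Kora}), which gives 0.9375x_{Kora} = 11.0625 ⇒ x_{Kora} = 11.8.
Then x_{Nadir} = 8.75 − 0.25·11.8 = 5.8.

11.8, 5.8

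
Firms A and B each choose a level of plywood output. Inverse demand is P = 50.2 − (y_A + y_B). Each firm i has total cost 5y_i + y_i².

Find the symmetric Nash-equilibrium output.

9.04

Firm A's profit: π = y_A(50.2 − (y_A + y_B)) − 5y_A − y_A².
∂π/∂y_A = 45.2 − 4y_A − y_B = 0, so y_A = 11.3 − 0.25y_B.
The game is symmetric, so in equilibrium y_B = y_A: the reaction function gives 1.25y_A = 11.3, hence y_A = 9.04.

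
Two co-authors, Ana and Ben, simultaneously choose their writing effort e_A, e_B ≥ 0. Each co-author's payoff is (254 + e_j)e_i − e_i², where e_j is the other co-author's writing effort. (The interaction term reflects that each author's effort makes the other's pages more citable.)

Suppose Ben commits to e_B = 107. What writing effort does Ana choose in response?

180.5

Ana's payoff is (254 + e_B)e_A − e_A².
∂π/∂e_A = 254 + e_B − 2e_A = 0, so e_A = 127 + 0.5e_B.
At e_B = 107: e_A = 127 + 0.5·107 = 180.5.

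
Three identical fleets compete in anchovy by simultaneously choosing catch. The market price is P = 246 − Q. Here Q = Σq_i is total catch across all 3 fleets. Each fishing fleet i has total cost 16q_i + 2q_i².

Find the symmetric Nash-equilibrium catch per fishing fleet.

A representative fishing fleet's profit is π_i = q_i(246 − Q) − 16q_i − 2q_i², with Q = q_i + Σ_{j≠i} q_j.
First-order condition: 230 − 6q_i − Σ_{j≠i} q_j = 0.
Imposing symmetry (q_j = q for all j) turns Σ_{j≠i} q_j into 2q, so 230 = 8q and q = 28.75.

28.75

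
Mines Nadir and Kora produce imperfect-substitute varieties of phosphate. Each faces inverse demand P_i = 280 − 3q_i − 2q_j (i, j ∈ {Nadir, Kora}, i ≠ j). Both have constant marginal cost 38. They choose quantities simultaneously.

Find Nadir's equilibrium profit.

2745.1875

Mine Nadir's profit: π = q_{Nadir}(280 − 3q_{Nadir} − 2q_{Kora}) − 38q_{Nadir}.
∂π/∂q_{Nadir} = 242 − 6q_{Nadir} − 2q_{Kora} = 0 ⇒ q_{Nadir} = 121/3 − (1/3)q_{Kora}.
By symmetry q_{Kora} = q_{Nadir}; substituting into the reaction function, (4/3)q_{Nadir} = 121/3 and q_{Nadir} = 30.25.
P_{Nadir} = 280 − 3·30.25 − 2·30.25 = 128.75.
Profit = (128.75 − 38)·30.25 = 2745.1875.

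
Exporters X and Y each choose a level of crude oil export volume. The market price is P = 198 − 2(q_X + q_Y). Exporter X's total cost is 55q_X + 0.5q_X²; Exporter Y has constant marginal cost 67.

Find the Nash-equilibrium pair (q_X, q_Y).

Exporter X's profit: π = q_X(198 − 2(q_X + q_Y)) − 55q_X − 0.5q_X².
∂π/∂q_X = 143 − 5q_X − 2q_Y = 0, so q_X = 28.6 − 0.4q_Y.
For Y: ∂π/∂q_Y = 131 − 4q_Y − 2q_X = 0 ⇒ q_Y = 32.75 − 0.5q_X.
Substituting the second reaction function into the first: q_X = 28.6 − 0.4(32.75 − 0.5q_X), which gives 0.8q_X = 15.5 ⇒ q_X = 19.375.
Then q_Y = 32.75 − 0.5·19.375 = 23.0625.

19.375, 23.0625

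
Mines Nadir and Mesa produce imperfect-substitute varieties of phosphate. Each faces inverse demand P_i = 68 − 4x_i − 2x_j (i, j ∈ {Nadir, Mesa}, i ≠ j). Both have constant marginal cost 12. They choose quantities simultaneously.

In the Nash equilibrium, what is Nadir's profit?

125.44

Mine Nadir's profit: π = x_{Nadir}(68 − 4x_{Nadir} − 2x_{Mesa}) − 12x_{Nadir}.
∂π/∂x_{Nadir} = 56 − 8x_{Nadir} − 2x_{Mesa} = 0 ⇒ x_{Nadir} = 7 − 0.25x_{Mesa}.
By symmetry x_{Mesa} = x_{Nadir}; substituting into the reaction function, 1.25x_{Nadir} = 7 and x_{Nadir} = 5.6.
P_{Nadir} = 68 − 4·5.6 − 2·5.6 = 34.4.
Profit = (34.4 − 12)·5.6 = 125.44.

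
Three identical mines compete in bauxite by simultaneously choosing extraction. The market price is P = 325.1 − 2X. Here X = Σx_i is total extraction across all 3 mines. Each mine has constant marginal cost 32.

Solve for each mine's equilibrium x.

A representative mine's profit is π_i = x_i(325.1 − 2X) − 32x_i, with X = x_i + Σ_{j≠i} x_j.
First-order condition: 293.1 − 4x_i − 2Σ_{j≠i} x_j = 0.
With identical mines, set every x_j = x: then 293.1 − 4x − 4x = 0, i.e. x = 293.1/8 = 36.6375.

36.6375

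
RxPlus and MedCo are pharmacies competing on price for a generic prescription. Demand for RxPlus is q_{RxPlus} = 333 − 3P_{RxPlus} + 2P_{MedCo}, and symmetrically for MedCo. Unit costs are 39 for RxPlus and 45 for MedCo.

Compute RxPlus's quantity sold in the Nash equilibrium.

RxPlus's profit: π = (P_{RxPlus} − 39)(333 − 3P_{RxPlus} + 2P_{MedCo}).
∂π/∂P_{RxPlus} = 450 − 6P_{RxPlus} + 2P_{MedCo} = 0 ⇒ P_{RxPlus} = 75 + (1/3)P_{MedCo}.
Similarly P_{MedCo} = 78 + (1/3)P_{RxPlus}.
Solving the two reaction functions simultaneously: (1 − (1/3)(1/3))P_{RxPlus} = 75 + (1/3)·78, so (8/9)P_{RxPlus} = 101 and P_{RxPlus} = 113.625.
Then P_{MedCo} = 78 + (1/3)·113.625 = 115.875.
q_{RxPlus} = 333 − 3·113.625 + 2·115.875 = 223.875.

223.875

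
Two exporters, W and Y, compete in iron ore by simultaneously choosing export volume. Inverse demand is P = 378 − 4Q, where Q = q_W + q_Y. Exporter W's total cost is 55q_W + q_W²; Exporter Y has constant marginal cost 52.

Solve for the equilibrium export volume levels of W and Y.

Exporter W's profit: π = q_W(378 − 4(q_W + q_Y)) − 55q_W − q_W².
∂π/∂q_W = 323 − 10q_W − 4q_Y = 0, so q_W = 32.3 − 0.4q_Y.
For Y: ∂π/∂q_Y = 326 − 8q_Y − 4q_W = 0 ⇒ q_Y = 40.75 − 0.5q_W.
Plugging q_Y into W's best response: q_W = 32.3 − 0.4(40.75 − 0.5q_W) ⇒ 0.8q_W = 16, so q_W = 20.
Then q_Y = 40.75 − 0.5·20 = 30.75.

20, 30.75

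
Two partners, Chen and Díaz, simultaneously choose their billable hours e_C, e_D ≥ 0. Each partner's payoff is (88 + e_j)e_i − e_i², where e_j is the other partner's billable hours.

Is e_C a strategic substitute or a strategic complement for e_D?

Chen's payoff is (88 + e_D)e_C − e_C².
∂π/∂e_C = 88 + e_D − 2e_C = 0, so e_C = 44 + 0.5e_D.
The best-response slope de_C/de_D = 0.5 > 0: the reaction function is upward-sloping, so the choices are strategic complements.

strategic complements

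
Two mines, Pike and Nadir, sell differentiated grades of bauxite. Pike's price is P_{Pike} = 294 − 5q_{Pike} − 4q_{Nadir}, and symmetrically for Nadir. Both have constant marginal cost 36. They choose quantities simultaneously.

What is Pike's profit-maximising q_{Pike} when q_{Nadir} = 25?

Mine Pike's profit: π = q_{Pike}(294 − 5q_{Pike} − 4q_{Nadir}) − 36q_{Pike}.
∂π/∂q_{Pike} = 258 − 10q_{Pike} − 4q_{Nadir} = 0 ⇒ q_{Pike} = 25.8 − 0.4q_{Nadir}.
At q_{Nadir} = 25: q_{Pike} = 25.8 − 0.4·25 = 15.8.

15.8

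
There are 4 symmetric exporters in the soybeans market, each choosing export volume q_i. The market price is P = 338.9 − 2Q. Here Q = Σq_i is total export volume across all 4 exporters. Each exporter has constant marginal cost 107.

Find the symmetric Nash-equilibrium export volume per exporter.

A representative exporter's profit is π_i = q_i(338.9 − 2Q) − 107q_i, with Q = q_i + Σ_{j≠i} q_j.
First-order condition: 231.9 − 4q_i − 2Σ_{j≠i} q_j = 0.
With identical exporters, set every q_j = q: then 231.9 − 4q − 6q = 0, i.e. q = 231.9/10 = 23.19.

23.19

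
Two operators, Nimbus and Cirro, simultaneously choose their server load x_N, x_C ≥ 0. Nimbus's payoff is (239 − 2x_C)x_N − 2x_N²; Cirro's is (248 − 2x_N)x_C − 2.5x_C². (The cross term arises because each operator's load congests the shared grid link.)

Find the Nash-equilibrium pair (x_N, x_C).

43.6875, 32.125

Expanding Nimbus's payoff: 239x_N − 2x_Cx_N − 2x_N².
∂π/∂x_N = 239 − 2x_C − 4x_N = 0, so x_N = 59.75 − 0.5x_C.
Likewise for Cirro: x_C = 49.6 − 0.4x_N.
Substituting the second reaction function into the first: x_N = 59.75 − 0.5(49.6 − 0.4x_N), which gives 0.8x_N = 34.95 ⇒ x_N = 43.6875.
Then x_C = 49.6 − 0.4·43.6875 = 32.125.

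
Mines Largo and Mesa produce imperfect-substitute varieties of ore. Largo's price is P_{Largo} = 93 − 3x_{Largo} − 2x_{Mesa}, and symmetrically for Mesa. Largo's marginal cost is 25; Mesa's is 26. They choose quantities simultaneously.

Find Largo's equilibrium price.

50.6875

Mine Largo's profit: π = x_{Largo}(93 − 3x_{Largo} − 2x_{Mesa}) − 25x_{Largo}.
∂π/∂x_{Largo} = 68 − 6x_{Largo} − 2x_{Mesa} = 0 ⇒ x_{Largo} = 34/3 − (1/3)x_{Mesa}.
Similarly x_{Mesa} = 67/6 − (1/3)x_{Largo}.
Plugging x_{Mesa} into Largo's best response: x_{Largo} = 34/3 − (1/3)(67/6 − (1/3)x_{Largo}) ⇒ (8/9)x_{Largo} = 137/18, so x_{Largo} = 8.5625.
Then x_{Mesa} = 67/6 − (1/3)·8.5625 = 8.3125.
P_{Largo} = 93 − 3·8.5625 − 2·8.3125 = 50.6875.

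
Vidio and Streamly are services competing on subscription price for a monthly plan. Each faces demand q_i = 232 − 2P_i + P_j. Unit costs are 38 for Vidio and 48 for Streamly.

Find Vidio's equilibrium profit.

8712

Vidio's profit: π = (P_{Vidio} − 38)(232 − 2P_{Vidio} + P_{Streamly}).
∂π/∂P_{Vidio} = 308 − 4P_{Vidio} + P_{Streamly} = 0 ⇒ P_{Vidio} = 77 + 0.25P_{Streamly}.
Similarly P_{Streamly} = 82 + 0.25P_{Vidio}.
Substituting the second reaction function into the first: P_{Vidio} = 77 + 0.25(82 + 0.25P_{Vidio}), which gives 0.9375P_{Vidio} = 97.5 ⇒ P_{Vidio} = 104.
Then P_{Streamly} = 82 + 0.25·104 = 108.
q_{Vidio} = 232 − 2·104 + 108 = 132.
Profit = (104 − 38)·132 = 8712.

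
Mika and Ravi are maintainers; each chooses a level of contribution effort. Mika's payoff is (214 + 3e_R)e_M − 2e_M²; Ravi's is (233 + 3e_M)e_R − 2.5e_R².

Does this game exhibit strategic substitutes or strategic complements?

strategic complements

Expanding Mika's payoff: 214e_M + 3e_Re_M − 2e_M².
∂π/∂e_M = 214 + 3e_R − 4e_M = 0, so e_M = 53.5 + 0.75e_R.
The best-response slope de_M/de_R = 0.75 > 0: the reaction function is upward-sloping, so the choices are strategic complements.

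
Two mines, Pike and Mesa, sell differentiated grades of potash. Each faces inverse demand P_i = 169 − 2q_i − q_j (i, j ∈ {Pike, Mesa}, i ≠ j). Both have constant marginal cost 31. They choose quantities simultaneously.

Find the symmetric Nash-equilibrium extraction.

27.6

Mine Pike's profit: π = q_{Pike}(169 − 2q_{Pike} − q_{Mesa}) − 31q_{Pike}.
∂π/∂q_{Pike} = 138 − 4q_{Pike} − q_{Mesa} = 0 ⇒ q_{Pike} = 34.5 − 0.25q_{Mesa}.
By symmetry q_{Mesa} = q_{Pike}; substituting into the reaction function, 1.25q_{Pike} = 34.5 and q_{Pike} = 27.6.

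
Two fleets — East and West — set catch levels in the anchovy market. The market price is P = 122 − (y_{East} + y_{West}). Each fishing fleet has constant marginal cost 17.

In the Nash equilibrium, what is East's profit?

1225

Fishing fleet East's profit: π = y_{East}(122 − (y_{East} + y_{West})) − 17y_{East}.
∂π/∂y_{East} = 105 − 2y_{East} − y_{West} = 0, so y_{East} = 52.5 − 0.5y_{West}.
By symmetry y_{West} = y_{East}; substituting into the reaction function, 1.5y_{East} = 52.5 and y_{East} = 35.
Price P = 122 − 70 = 52.
East's profit: (52 − 17)·35 = 1225.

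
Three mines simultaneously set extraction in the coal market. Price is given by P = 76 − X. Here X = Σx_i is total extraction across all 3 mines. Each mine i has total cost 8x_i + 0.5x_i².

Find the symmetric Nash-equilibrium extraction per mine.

A representative mine's profit is π_i = x_i(76 − X) − 8x_i − 0.5x_i², with X = x_i + Σ_{j≠i} x_j.
First-order condition: 68 − 3x_i − Σ_{j≠i} x_j = 0.
In a symmetric equilibrium every mine chooses the same x, so Σ_{j≠i} x_j = 2x. The condition becomes 68 − 5x = 0, giving x = 68/5 = 13.6.

13.6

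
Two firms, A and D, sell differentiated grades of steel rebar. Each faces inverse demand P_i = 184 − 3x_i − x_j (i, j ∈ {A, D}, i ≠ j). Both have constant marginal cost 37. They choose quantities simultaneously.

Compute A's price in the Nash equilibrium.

100

Firm A's profit: π = x_A(184 − 3x_A − x_D) − 37x_A.
∂π/∂x_A = 147 − 6x_A − x_D = 0 ⇒ x_A = 24.5 − (1/6)x_D.
Setting x_A = x_D in the reaction function: x_A = 24.5 − (1/6)x_A, so x_A = 24.5 / (7/6) = 21.
P_A = 184 − 3·21 − 21 = 100.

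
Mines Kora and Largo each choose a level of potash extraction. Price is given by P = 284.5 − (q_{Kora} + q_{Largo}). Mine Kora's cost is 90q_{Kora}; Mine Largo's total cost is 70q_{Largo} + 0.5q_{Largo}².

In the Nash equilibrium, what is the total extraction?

120.7

Mine Kora's profit: π = q_{Kora}(284.5 − (q_{Kora} + q_{Largo})) − 90q_{Kora}.
∂π/∂q_{Kora} = 194.5 − 2q_{Kora} − q_{Largo} = 0, so q_{Kora} = 97.25 − 0.5q_{Largo}.
For Largo: ∂π/∂q_{Largo} = 214.5 − 3q_{Largo} − q_{Kora} = 0 ⇒ q_{Largo} = 71.5 − (1/3)q_{Kora}.
Substituting the second reaction function into the first: q_{Kora} = 97.25 − 0.5(71.5 − (1/3)q_{Kora}), which gives (5/6)q_{Kora} = 61.5 ⇒ q_{Kora} = 73.8.
Then q_{Largo} = 71.5 − (1/3)·73.8 = 46.9.
Total extraction: 73.8 + 46.9 = 120.7.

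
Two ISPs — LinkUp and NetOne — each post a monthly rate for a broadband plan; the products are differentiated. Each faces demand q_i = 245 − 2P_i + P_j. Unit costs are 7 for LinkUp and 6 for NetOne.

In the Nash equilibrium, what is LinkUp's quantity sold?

LinkUp's profit: π = (P_{LinkUp} − 7)(245 − 2P_{LinkUp} + P_{NetOne}).
∂π/∂P_{LinkUp} = 259 − 4P_{LinkUp} + P_{NetOne} = 0 ⇒ P_{LinkUp} = 64.75 + 0.25P_{NetOne}.
Similarly P_{NetOne} = 64.25 + 0.25P_{LinkUp}.
Solving the two reaction functions simultaneously: (1 − (0.25)(0.25))P_{LinkUp} = 64.75 + 0.25·64.25, so 0.9375P_{LinkUp} = 80.8125 and P_{LinkUp} = 86.2.
Then P_{NetOne} = 64.25 + 0.25·86.2 = 85.8.
q_{LinkUp} = 245 − 2·86.2 + 85.8 = 158.4.

158.4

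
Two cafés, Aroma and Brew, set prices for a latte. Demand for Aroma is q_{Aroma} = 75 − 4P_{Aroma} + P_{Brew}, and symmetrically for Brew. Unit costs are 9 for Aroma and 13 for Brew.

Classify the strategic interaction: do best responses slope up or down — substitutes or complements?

Aroma's profit: π = (P_{Aroma} − 9)(75 − 4P_{Aroma} + P_{Brew}).
∂π/∂P_{Aroma} = 111 − 8P_{Aroma} + P_{Brew} = 0 ⇒ P_{Aroma} = 13.875 + 0.125P_{Brew}.
The best-response slope dP_{Aroma}/dP_{Brew} = 0.125 > 0: the reaction function is upward-sloping, so the choices are strategic complements.

strategic complements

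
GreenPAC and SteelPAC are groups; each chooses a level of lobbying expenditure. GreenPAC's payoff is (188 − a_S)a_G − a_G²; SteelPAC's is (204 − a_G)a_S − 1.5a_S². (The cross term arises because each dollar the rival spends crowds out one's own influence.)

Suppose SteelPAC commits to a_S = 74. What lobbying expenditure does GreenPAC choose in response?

Expanding GreenPAC's payoff: 188a_G − a_Sa_G − a_G².
∂π/∂a_G = 188 − a_S − 2a_G = 0, so a_G = 94 − 0.5a_S.
At a_S = 74: a_G = 94 − 0.5·74 = 57.

57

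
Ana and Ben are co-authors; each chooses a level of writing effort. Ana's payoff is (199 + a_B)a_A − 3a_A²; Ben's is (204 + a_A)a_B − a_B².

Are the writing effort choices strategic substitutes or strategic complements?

strategic complements

Expanding Ana's payoff: 199a_A + a_Ba_A − 3a_A².
∂π/∂a_A = 199 + a_B − 6a_A = 0, so a_A = 199/6 + (1/6)a_B.
The best-response slope da_A/da_B = 1/6 > 0: the reaction function is upward-sloping, so the choices are strategic complements.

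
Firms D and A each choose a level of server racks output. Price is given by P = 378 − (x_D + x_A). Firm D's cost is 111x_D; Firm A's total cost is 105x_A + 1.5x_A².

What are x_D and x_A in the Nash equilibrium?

Firm D's profit: π = x_D(378 − (x_D + x_A)) − 111x_D.
∂π/∂x_D = 267 − 2x_D − x_A = 0, so x_D = 133.5 − 0.5x_A.
For A: ∂π/∂x_A = 273 − 5x_A − x_D = 0 ⇒ x_A = 54.6 − 0.2x_D.
Solving the two reaction functions simultaneously: (1 − (−0.5)(−0.2))x_D = 133.5 − 0.5·54.6, so 0.9x_D = 106.2 and x_D = 118.
Then x_A = 54.6 − 0.2·118 = 31.

118, 31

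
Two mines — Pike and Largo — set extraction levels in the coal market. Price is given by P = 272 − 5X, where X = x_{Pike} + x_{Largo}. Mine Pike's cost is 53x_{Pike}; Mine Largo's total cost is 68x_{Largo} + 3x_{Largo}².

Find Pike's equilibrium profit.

Mine Pike's profit: π = x_{Pike}(272 − 5(x_{Pike} + x_{Largo})) − 53x_{Pike}.
∂π/∂x_{Pike} = 219 − 10x_{Pike} − 5x_{Largo} = 0, so x_{Pike} = 21.9 − 0.5x_{Largo}.
For Largo: ∂π/∂x_{Largo} = 204 − 16x_{Largo} − 5x_{Pike} = 0 ⇒ x_{Largo} = 12.75 − 0.3125x_{Pike}.
Substituting the second reaction function into the first: x_{Pike} = 21.9 − 0.5(12.75 − 0.3125x_{Pike}), which gives (27/32)x_{Pike} = 15.525 ⇒ x_{Pike} = 18.4.
Then x_{Largo} = 12.75 − 0.3125·18.4 = 7.
Price P = 272 − 5·25.4 = 145.
Pike's profit: (145 − 53)·18.4 = 1692.8.

1692.8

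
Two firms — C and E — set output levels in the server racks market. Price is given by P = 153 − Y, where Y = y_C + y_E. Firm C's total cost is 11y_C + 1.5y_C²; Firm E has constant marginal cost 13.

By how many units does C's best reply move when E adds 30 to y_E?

-6

Firm C's profit: π = y_C(153 − (y_C + y_E)) − 11y_C − 1.5y_C².
∂π/∂y_C = 142 − 5y_C − y_E = 0, so y_C = 28.4 − 0.2y_E.
The reaction-function slope is −0.2, so a 30-unit rise in y_E moves y_C by −0.2 × 30 = −6. C's best response falls — the actions are strategic substitutes.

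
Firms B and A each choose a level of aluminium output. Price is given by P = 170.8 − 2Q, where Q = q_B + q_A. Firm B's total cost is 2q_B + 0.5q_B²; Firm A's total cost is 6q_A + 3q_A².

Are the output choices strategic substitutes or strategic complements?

Firm B's profit: π = q_B(170.8 − 2(q_B + q_A)) − 2q_B − 0.5q_B².
∂π/∂q_B = 168.8 − 5q_B − 2q_A = 0, so q_B = 33.76 − 0.4q_A.
The best-response slope dq_B/dq_A = −0.4 < 0: the reaction function is downward-sloping, so the choices are strategic substitutes.

strategic substitutes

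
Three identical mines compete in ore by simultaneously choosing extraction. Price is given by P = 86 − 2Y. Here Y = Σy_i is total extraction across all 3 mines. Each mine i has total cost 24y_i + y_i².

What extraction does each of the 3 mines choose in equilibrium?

A representative mine's profit is π_i = y_i(86 − 2Y) − 24y_i − y_i², with Y = y_i + Σ_{j≠i} y_j.
First-order condition: 62 − 6y_i − 2Σ_{j≠i} y_j = 0.
With identical mines, set every y_j = y: then 62 − 6y − 4y = 0, i.e. y = 62/10 = 6.2.

6.2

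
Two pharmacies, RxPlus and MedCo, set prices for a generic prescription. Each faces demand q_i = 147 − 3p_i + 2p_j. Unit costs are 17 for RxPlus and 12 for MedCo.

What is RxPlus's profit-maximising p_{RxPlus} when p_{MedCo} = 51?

RxPlus's profit: π = (p_{RxPlus} − 17)(147 − 3p_{RxPlus} + 2p_{MedCo}).
∂π/∂p_{RxPlus} = 198 − 6p_{RxPlus} + 2p_{MedCo} = 0 ⇒ p_{RxPlus} = 33 + (1/3)p_{MedCo}.
At p_{MedCo} = 51: p_{RxPlus} = 33 + (1/3)·51 = 50.

50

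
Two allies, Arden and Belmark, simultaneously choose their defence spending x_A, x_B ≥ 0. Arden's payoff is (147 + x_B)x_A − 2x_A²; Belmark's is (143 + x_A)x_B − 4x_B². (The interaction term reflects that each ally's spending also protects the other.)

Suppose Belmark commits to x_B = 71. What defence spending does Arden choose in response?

54.5

Expanding Arden's payoff: 147x_A + x_Bx_A − 2x_A².
∂π/∂x_A = 147 + x_B − 4x_A = 0, so x_A = 36.75 + 0.25x_B.
At x_B = 71: x_A = 36.75 + 0.25·71 = 54.5.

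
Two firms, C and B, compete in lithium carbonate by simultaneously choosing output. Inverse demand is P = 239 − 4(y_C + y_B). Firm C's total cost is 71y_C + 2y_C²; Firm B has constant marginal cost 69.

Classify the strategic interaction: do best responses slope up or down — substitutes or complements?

strategic substitutes

Firm C's profit: π = y_C(239 − 4(y_C + y_B)) − 71y_C − 2y_C².
∂π/∂y_C = 168 − 12y_C − 4y_B = 0, so y_C = 14 − (1/3)y_B.
The best-response slope dy_C/dy_B = −1/3 < 0: the reaction function is downward-sloping, so the choices are strategic substitutes.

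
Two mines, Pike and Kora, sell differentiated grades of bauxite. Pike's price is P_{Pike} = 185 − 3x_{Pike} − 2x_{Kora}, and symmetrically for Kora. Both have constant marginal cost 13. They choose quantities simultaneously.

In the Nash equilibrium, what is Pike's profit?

1386.75

Mine Pike's profit: π = x_{Pike}(185 − 3x_{Pike} − 2x_{Kora}) − 13x_{Pike}.
∂π/∂x_{Pike} = 172 − 6x_{Pike} − 2x_{Kora} = 0 ⇒ x_{Pike} = 86/3 − (1/3)x_{Kora}.
By symmetry x_{Kora} = x_{Pike}; substituting into the reaction function, (4/3)x_{Pike} = 86/3 and x_{Pike} = 21.5.
P_{Pike} = 185 − 3·21.5 − 2·21.5 = 77.5.
Profit = (77.5 − 13)·21.5 = 1386.75.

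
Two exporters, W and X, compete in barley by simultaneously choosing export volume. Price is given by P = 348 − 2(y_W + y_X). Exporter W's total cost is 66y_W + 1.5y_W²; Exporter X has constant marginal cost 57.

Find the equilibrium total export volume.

84.125

Exporter W's profit: π = y_W(348 − 2(y_W + y_X)) − 66y_W − 1.5y_W².
∂π/∂y_W = 282 − 7y_W − 2y_X = 0, so y_W = 282/7 − (2/7)y_X.
For X: ∂π/∂y_X = 291 − 4y_X − 2y_W = 0 ⇒ y_X = 72.75 − 0.5y_W.
Substituting the second reaction function into the first: y_W = 282/7 − (2/7)(72.75 − 0.5y_W), which gives (6/7)y_W = 19.5 ⇒ y_W = 22.75.
Then y_X = 72.75 − 0.5·22.75 = 61.375.
Total export volume: 22.75 + 61.375 = 84.125.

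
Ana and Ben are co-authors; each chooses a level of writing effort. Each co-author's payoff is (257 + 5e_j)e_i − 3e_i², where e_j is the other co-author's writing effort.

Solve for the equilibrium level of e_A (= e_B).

257

Ana's payoff is (257 + 5e_B)e_A − 3e_A².
∂π/∂e_A = 257 + 5e_B − 6e_A = 0, so e_A = 257/6 + (5/6)e_B.
By symmetry e_B = e_A; substituting into the reaction function, (1/6)e_A = 257/6 and e_A = 257.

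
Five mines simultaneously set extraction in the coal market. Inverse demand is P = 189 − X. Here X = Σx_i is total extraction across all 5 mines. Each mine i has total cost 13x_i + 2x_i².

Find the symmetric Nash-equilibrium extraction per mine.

17.6

A representative mine's profit is π_i = x_i(189 − X) − 13x_i − 2x_i², with X = x_i + Σ_{j≠i} x_j.
First-order condition: 176 − 6x_i − Σ_{j≠i} x_j = 0.
Imposing symmetry (x_j = x for all j) turns Σ_{j≠i} x_j into 4x, so 176 = 10x and x = 17.6.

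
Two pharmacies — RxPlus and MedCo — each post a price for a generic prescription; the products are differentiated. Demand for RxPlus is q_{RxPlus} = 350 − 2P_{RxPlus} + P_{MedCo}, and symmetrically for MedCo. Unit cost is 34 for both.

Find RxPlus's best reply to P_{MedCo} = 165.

RxPlus's profit: π = (P_{RxPlus} − 34)(350 − 2P_{RxPlus} + P_{MedCo}).
∂π/∂P_{RxPlus} = 418 − 4P_{RxPlus} + P_{MedCo} = 0 ⇒ P_{RxPlus} = 104.5 + 0.25P_{MedCo}.
At P_{MedCo} = 165: P_{RxPlus} = 104.5 + 0.25·165 = 145.75.

145.75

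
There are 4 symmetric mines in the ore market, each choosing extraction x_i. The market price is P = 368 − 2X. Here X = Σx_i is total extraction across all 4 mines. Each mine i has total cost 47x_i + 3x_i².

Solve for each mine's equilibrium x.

20.0625

A representative mine's profit is π_i = x_i(368 − 2X) − 47x_i − 3x_i², with X = x_i + Σ_{j≠i} x_j.
First-order condition: 321 − 10x_i − 2Σ_{j≠i} x_j = 0.
In a symmetric equilibrium every mine chooses the same x, so Σ_{j≠i} x_j = 3x. The condition becomes 321 − 16x = 0, giving x = 321/16 = 20.0625.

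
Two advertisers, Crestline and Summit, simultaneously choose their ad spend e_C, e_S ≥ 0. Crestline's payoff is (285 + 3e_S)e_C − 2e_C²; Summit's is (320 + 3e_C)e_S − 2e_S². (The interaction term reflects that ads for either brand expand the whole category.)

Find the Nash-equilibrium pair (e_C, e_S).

Expanding Crestline's payoff: 285e_C + 3e_Se_C − 2e_C².
∂π/∂e_C = 285 + 3e_S − 4e_C = 0, so e_C = 71.25 + 0.75e_S.
Likewise for Summit: e_S = 80 + 0.75e_C.
Solving the two reaction functions simultaneously: (1 − (0.75)(0.75))e_C = 71.25 + 0.75·80, so 0.4375e_C = 131.25 and e_C = 300.
Then e_S = 80 + 0.75·300 = 305.

300, 305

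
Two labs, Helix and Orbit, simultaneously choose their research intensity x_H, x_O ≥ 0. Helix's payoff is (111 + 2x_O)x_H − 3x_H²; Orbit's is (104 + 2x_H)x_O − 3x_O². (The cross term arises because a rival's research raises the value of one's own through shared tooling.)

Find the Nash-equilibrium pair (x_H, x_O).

27.3125, 26.4375

Expanding Helix's payoff: 111x_H + 2x_Ox_H − 3x_H².
∂π/∂x_H = 111 + 2x_O − 6x_H = 0, so x_H = 18.5 + (1/3)x_O.
Likewise for Orbit: x_O = 52/3 + (1/3)x_H.
Plugging x_O into Helix's best response: x_H = 18.5 + (1/3)(52/3 + (1/3)x_H) ⇒ (8/9)x_H = 437/18, so x_H = 27.3125.
Then x_O = 52/3 + (1/3)·27.3125 = 26.4375.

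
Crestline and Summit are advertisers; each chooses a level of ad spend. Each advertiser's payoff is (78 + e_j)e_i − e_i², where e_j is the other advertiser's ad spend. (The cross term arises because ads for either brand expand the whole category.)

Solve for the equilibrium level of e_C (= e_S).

Crestline's payoff is (78 + e_S)e_C − e_C².
∂π/∂e_C = 78 + e_S − 2e_C = 0, so e_C = 39 + 0.5e_S.
By symmetry e_S = e_C; substituting into the reaction function, 0.5e_C = 39 and e_C = 78.

78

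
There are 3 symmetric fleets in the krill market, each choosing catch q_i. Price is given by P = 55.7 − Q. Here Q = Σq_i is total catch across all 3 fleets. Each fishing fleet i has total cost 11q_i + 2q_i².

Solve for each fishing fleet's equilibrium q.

5.5875

A representative fishing fleet's profit is π_i = q_i(55.7 − Q) − 11q_i − 2q_i², with Q = q_i + Σ_{j≠i} q_j.
First-order condition: 44.7 − 6q_i − Σ_{j≠i} q_j = 0.
With identical fishing fleets, set every q_j = q: then 44.7 − 6q − 2q = 0, i.e. q = 44.7/8 = 5.5875.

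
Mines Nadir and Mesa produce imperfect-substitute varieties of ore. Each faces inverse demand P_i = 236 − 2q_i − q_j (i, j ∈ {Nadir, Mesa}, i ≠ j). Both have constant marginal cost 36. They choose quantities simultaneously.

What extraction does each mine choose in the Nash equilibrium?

Mine Nadir's profit: π = q_{Nadir}(236 − 2q_{Nadir} − q_{Mesa}) − 36q_{Nadir}.
∂π/∂q_{Nadir} = 200 − 4q_{Nadir} − q_{Mesa} = 0 ⇒ q_{Nadir} = 50 − 0.25q_{Mesa}.
By symmetry q_{Mesa} = q_{Nadir}; substituting into the reaction function, 1.25q_{Nadir} = 50 and q_{Nadir} = 40.

40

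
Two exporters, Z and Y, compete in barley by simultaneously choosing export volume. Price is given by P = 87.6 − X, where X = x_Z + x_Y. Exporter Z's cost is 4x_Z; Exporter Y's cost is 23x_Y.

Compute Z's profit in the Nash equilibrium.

Exporter Z's profit: π = x_Z(87.6 − (x_Z + x_Y)) − 4x_Z.
∂π/∂x_Z = 83.6 − 2x_Z − x_Y = 0, so x_Z = 41.8 − 0.5x_Y.
By the same steps for Y: x_Y = 32.3 − 0.5x_Z.
Plugging x_Y into Z's best response: x_Z = 41.8 − 0.5(32.3 − 0.5x_Z) ⇒ 0.75x_Z = 25.65, so x_Z = 34.2.
Then x_Y = 32.3 − 0.5·34.2 = 15.2.
Price P = 87.6 − 49.4 = 38.2.
Z's profit: (38.2 − 4)·34.2 = 1169.64.

1169.64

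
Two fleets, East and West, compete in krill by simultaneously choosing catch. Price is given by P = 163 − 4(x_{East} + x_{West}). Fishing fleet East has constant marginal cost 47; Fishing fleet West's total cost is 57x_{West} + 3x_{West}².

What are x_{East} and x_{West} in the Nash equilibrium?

12.5, 4

Fishing fleet East's profit: π = x_{East}(163 − 4(x_{East} + x_{West})) − 47x_{East}.
∂π/∂x_{East} = 116 − 8x_{East} − 4x_{West} = 0, so x_{East} = 14.5 − 0.5x_{West}.
For West: ∂π/∂x_{West} = 106 − 14x_{West} − 4x_{East} = 0 ⇒ x_{West} = 53/7 − (2/7)x_{East}.
Solving the two reaction functions simultaneously: (1 − (−0.5)(−2/7))x_{East} = 14.5 − 0.5·(53/7), so (6/7)x_{East} = 75/7 and x_{East} = 12.5.
Then x_{West} = 53/7 − (2/7)·12.5 = 4.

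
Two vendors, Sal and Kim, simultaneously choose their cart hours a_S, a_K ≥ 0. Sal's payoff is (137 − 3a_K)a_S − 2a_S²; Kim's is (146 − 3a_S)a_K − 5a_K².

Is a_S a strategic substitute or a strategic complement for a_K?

Expanding Sal's payoff: 137a_S − 3a_Ka_S − 2a_S².
∂π/∂a_S = 137 − 3a_K − 4a_S = 0, so a_S = 34.25 − 0.75a_K.
The best-response slope da_S/da_K = −0.75 < 0: the reaction function is downward-sloping, so the choices are strategic substitutes.

strategic substitutes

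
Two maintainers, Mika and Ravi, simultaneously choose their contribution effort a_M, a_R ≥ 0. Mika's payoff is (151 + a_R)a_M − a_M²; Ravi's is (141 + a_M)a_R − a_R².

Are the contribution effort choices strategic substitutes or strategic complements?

strategic complements

Expanding Mika's payoff: 151a_M + a_Ra_M − a_M².
∂π/∂a_M = 151 + a_R − 2a_M = 0, so a_M = 75.5 + 0.5a_R.
The best-response slope da_M/da_R = 0.5 > 0: the reaction function is upward-sloping, so the choices are strategic complements.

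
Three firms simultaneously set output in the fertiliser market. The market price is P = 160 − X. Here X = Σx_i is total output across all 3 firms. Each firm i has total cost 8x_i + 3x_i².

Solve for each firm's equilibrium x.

A representative firm's profit is π_i = x_i(160 − X) − 8x_i − 3x_i², with X = x_i + Σ_{j≠i} x_j.
First-order condition: 152 − 8x_i − Σ_{j≠i} x_j = 0.
With identical firms, set every x_j = x: then 152 − 8x − 2x = 0, i.e. x = 152/10 = 15.2.

15.2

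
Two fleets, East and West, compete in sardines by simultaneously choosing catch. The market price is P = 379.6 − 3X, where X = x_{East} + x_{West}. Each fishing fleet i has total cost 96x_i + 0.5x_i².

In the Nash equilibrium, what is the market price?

Fishing fleet East's profit: π = x_{East}(379.6 − 3(x_{East} + x_{West})) − 96x_{East} − 0.5x_{East}².
∂π/∂x_{East} = 283.6 − 7x_{East} − 3x_{West} = 0, so x_{East} = 1418/35 − (3/7)x_{West}.
The game is symmetric, so in equilibrium x_{West} = x_{East}: the reaction function gives (10/7)x_{East} = 1418/35, hence x_{East} = 28.36.
Equilibrium price: P = 379.6 − 3·56.72 = 209.44.

209.44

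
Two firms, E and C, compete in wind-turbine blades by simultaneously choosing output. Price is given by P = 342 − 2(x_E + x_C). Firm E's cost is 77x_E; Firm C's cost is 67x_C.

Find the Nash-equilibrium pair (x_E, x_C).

Firm E's profit: π = x_E(342 − 2(x_E + x_C)) − 77x_E.
∂π/∂x_E = 265 − 4x_E − 2x_C = 0, so x_E = 66.25 − 0.5x_C.
By the same steps for C: x_C = 68.75 − 0.5x_E.
Solving the two reaction functions simultaneously: (1 − (−0.5)(−0.5))x_E = 66.25 − 0.5·68.75, so 0.75x_E = 31.875 and x_E = 42.5.
Then x_C = 68.75 − 0.5·42.5 = 47.5.

42.5, 47.5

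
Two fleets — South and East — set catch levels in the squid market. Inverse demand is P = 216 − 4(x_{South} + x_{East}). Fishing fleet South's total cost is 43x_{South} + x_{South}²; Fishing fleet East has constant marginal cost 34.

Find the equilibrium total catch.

Fishing fleet South's profit: π = x_{South}(216 − 4(x_{South} + x_{East})) − 43x_{South} − x_{South}².
∂π/∂x_{South} = 173 − 10x_{South} − 4x_{East} = 0, so x_{South} = 17.3 − 0.4x_{East}.
For East: ∂π/∂x_{East} = 182 − 8x_{East} − 4x_{South} = 0 ⇒ x_{East} = 22.75 − 0.5x_{South}.
Plugging x_{East} into South's best response: x_{South} = 17.3 − 0.4(22.75 − 0.5x_{South}) ⇒ 0.8x_{South} = 8.2, so x_{South} = 10.25.
Then x_{East} = 22.75 − 0.5·10.25 = 17.625.
Total catch: 10.25 + 17.625 = 27.875.

27.875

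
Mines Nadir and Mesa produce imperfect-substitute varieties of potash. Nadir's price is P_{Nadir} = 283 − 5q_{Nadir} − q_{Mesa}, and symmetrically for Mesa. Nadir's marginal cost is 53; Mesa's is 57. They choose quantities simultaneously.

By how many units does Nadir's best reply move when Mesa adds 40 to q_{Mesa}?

-4

Mine Nadir's profit: π = q_{Nadir}(283 − 5q_{Nadir} − q_{Mesa}) − 53q_{Nadir}.
∂π/∂q_{Nadir} = 230 − 10q_{Nadir} − q_{Mesa} = 0 ⇒ q_{Nadir} = 23 − 0.1q_{Mesa}.
The reaction-function slope is −0.1, so a 40-unit rise in q_{Mesa} moves q_{Nadir} by −0.1 × 40 = −4. Nadir's best response falls — the actions are strategic substitutes.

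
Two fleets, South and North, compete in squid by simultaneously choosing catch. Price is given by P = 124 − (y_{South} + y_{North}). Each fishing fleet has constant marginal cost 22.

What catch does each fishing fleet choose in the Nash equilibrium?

34

Fishing fleet South's profit: π = y_{South}(124 − (y_{South} + y_{North})) − 22y_{South}.
∂π/∂y_{South} = 102 − 2y_{South} − y_{North} = 0, so y_{South} = 51 − 0.5y_{North}.
The game is symmetric, so in equilibrium y_{North} = y_{South}: the reaction function gives 1.5y_{South} = 51, hence y_{South} = 34.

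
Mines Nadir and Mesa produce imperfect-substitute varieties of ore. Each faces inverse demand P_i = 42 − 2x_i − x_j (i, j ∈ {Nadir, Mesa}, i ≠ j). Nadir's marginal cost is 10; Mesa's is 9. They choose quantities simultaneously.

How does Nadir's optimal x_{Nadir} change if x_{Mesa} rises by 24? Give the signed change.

-6

Mine Nadir's profit: π = x_{Nadir}(42 − 2x_{Nadir} − x_{Mesa}) − 10x_{Nadir}.
∂π/∂x_{Nadir} = 32 − 4x_{Nadir} − x_{Mesa} = 0 ⇒ x_{Nadir} = 8 − 0.25x_{Mesa}.
The reaction-function slope is −0.25, so a 24-unit rise in x_{Mesa} moves x_{Nadir} by −0.25 × 24 = −6. Nadir's best response falls — the actions are strategic substitutes.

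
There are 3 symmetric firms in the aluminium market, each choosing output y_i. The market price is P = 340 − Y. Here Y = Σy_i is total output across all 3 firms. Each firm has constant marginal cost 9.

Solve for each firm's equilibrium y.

82.75

A representative firm's profit is π_i = y_i(340 − Y) − 9y_i, with Y = y_i + Σ_{j≠i} y_j.
First-order condition: 331 − 2y_i − Σ_{j≠i} y_j = 0.
With identical firms, set every y_j = y: then 331 − 2y − 2y = 0, i.e. y = 331/4 = 82.75.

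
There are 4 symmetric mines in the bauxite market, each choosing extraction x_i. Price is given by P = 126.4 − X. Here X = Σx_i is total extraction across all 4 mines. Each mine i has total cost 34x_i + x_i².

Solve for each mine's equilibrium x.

A representative mine's profit is π_i = x_i(126.4 − X) − 34x_i − x_i², with X = x_i + Σ_{j≠i} x_j.
First-order condition: 92.4 − 4x_i − Σ_{j≠i} x_j = 0.
In a symmetric equilibrium every mine chooses the same x, so Σ_{j≠i} x_j = 3x. The condition becomes 92.4 − 7x = 0, giving x = 92.4/7 = 13.2.

13.2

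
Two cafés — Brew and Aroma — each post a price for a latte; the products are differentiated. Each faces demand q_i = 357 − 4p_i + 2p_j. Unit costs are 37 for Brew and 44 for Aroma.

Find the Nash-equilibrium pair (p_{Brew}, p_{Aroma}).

Brew's profit: π = (p_{Brew} − 37)(357 − 4p_{Brew} + 2p_{Aroma}).
∂π/∂p_{Brew} = 505 − 8p_{Brew} + 2p_{Aroma} = 0 ⇒ p_{Brew} = 63.125 + 0.25p_{Aroma}.
Similarly p_{Aroma} = 66.625 + 0.25p_{Brew}.
Plugging p_{Aroma} into Brew's best response: p_{Brew} = 63.125 + 0.25(66.625 + 0.25p_{Brew}) ⇒ 0.9375p_{Brew} = 2553/32, so p_{Brew} = 85.1.
Then p_{Aroma} = 66.625 + 0.25·85.1 = 87.9.

85.1, 87.9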